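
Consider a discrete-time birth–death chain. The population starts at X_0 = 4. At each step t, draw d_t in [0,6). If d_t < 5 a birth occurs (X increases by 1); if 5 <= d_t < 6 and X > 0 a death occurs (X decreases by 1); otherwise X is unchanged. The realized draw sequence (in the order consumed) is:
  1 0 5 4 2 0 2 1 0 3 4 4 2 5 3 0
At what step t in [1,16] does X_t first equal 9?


t=0: X=4, d=1 → birth, X_1=5
t=1: X=5, d=0 → birth, X_2=6
t=2: X=6, d=5 → death, X_3=5
t=3: X=5, d=4 → birth, X_4=6
t=4: X=6, d=2 → birth, X_5=7
t=5: X=7, d=0 → birth, X_6=8
t=6: X=8, d=2 → birth, X_7=9
t=7: X=9, d=1 → birth, X_8=10
t=8: X=10, d=0 → birth, X_9=11
t=9: X=11, d=3 → birth, X_10=12
t=10: X=12, d=4 → birth, X_11=13
t=11: X=13, d=4 → birth, X_12=14
t=12: X=14, d=2 → birth, X_13=15
t=13: X=15, d=5 → death, X_14=14
t=14: X=14, d=3 → birth, X_15=15
t=15: X=15, d=0 → birth, X_16=16

7


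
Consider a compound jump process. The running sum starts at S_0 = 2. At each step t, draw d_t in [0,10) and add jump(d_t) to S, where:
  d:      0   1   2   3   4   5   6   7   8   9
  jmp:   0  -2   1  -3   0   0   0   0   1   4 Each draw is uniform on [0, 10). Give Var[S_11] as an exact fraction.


Outcome values over d=0..9: [0, -2, 1, -3, 0, 0, 0, 0, 1, 4]
Σy = 1, Σy² = 31, M = 10
μ = 1/10 = 1/10,  σ² = 31/10 − (1/10)² = 309/100
Independent increments: Var[S_11] = 11·σ² = 11·(309/100) = 3399/100

3399/100


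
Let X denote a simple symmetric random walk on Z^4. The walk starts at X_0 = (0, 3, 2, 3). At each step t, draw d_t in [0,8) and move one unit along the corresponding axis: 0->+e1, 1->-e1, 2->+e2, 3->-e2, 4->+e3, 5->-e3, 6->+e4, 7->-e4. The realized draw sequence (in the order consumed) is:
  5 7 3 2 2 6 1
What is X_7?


(-1, 4, 1, 3)

t=0: X=(0, 3, 2, 3), d=5 → -e3, X_1=(0, 3, 1, 3)
t=1: X=(0, 3, 1, 3), d=7 → -e4, X_2=(0, 3, 1, 2)
t=2: X=(0, 3, 1, 2), d=3 → -e2, X_3=(0, 2, 1, 2)
t=3: X=(0, 2, 1, 2), d=2 → +e2, X_4=(0, 3, 1, 2)
t=4: X=(0, 3, 1, 2), d=2 → +e2, X_5=(0, 4, 1, 2)
t=5: X=(0, 4, 1, 2), d=6 → +e4, X_6=(0, 4, 1, 3)
t=6: X=(0, 4, 1, 3), d=1 → -e1, X_7=(-1, 4, 1, 3)


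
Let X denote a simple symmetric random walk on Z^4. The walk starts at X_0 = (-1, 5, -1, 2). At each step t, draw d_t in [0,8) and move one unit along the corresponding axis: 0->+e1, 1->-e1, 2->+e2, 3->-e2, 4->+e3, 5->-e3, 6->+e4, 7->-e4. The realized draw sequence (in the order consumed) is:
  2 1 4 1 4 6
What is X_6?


t=0: X=(-1, 5, -1, 2), d=2 → +e2, X_1=(-1, 6, -1, 2)
t=1: X=(-1, 6, -1, 2), d=1 → -e1, X_2=(-2, 6, -1, 2)
t=2: X=(-2, 6, -1, 2), d=4 → +e3, X_3=(-2, 6, 0, 2)
t=3: X=(-2, 6, 0, 2), d=1 → -e1, X_4=(-3, 6, 0, 2)
t=4: X=(-3, 6, 0, 2), d=4 → +e3, X_5=(-3, 6, 1, 2)
t=5: X=(-3, 6, 1, 2), d=6 → +e4, X_6=(-3, 6, 1, 3)

(-3, 6, 1, 3)


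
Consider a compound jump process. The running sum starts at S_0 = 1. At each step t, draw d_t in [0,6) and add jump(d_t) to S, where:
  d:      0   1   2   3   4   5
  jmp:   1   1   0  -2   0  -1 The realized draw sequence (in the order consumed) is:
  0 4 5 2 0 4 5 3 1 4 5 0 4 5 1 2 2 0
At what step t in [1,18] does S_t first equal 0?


t=0: S=1, d=0, jump=1, S_1=2
t=1: S=2, d=4, jump=0, S_2=2
t=2: S=2, d=5, jump=-1, S_3=1
t=3: S=1, d=2, jump=0, S_4=1
t=4: S=1, d=0, jump=1, S_5=2
t=5: S=2, d=4, jump=0, S_6=2
t=6: S=2, d=5, jump=-1, S_7=1
t=7: S=1, d=3, jump=-2, S_8=-1
t=8: S=-1, d=1, jump=1, S_9=0
t=9: S=0, d=4, jump=0, S_10=0
t=10: S=0, d=5, jump=-1, S_11=-1
t=11: S=-1, d=0, jump=1, S_12=0
t=12: S=0, d=4, jump=0, S_13=0
t=13: S=0, d=5, jump=-1, S_14=-1
t=14: S=-1, d=1, jump=1, S_15=0
t=15: S=0, d=2, jump=0, S_16=0
t=16: S=0, d=2, jump=0, S_17=0
t=17: S=0, d=0, jump=1, S_18=1

9


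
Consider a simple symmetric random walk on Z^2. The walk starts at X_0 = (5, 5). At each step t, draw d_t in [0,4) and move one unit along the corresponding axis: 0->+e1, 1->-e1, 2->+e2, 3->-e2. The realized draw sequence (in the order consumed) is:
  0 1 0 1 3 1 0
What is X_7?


(5, 4)

t=0: X=(5, 5), d=0 → +e1, X_1=(6, 5)
t=1: X=(6, 5), d=1 → -e1, X_2=(5, 5)
t=2: X=(5, 5), d=0 → +e1, X_3=(6, 5)
t=3: X=(6, 5), d=1 → -e1, X_4=(5, 5)
t=4: X=(5, 5), d=3 → -e2, X_5=(5, 4)
t=5: X=(5, 4), d=1 → -e1, X_6=(4, 4)
t=6: X=(4, 4), d=0 → +e1, X_7=(5, 4)


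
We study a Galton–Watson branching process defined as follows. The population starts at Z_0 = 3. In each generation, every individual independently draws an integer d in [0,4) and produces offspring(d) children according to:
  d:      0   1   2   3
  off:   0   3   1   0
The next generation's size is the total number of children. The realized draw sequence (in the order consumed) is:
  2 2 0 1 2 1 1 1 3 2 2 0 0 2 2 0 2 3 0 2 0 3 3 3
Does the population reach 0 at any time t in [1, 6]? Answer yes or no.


gen 0: Z_0=3, draws=[2, 2, 0], offspring=[1, 1, 0], Z_1=2
gen 1: Z_1=2, draws=[1, 2], offspring=[3, 1], Z_2=4
gen 2: Z_2=4, draws=[1, 1, 1, 3], offspring=[3, 3, 3, 0], Z_3=9
gen 3: Z_3=9, draws=[2, 2, 0, 0, 2, 2, 0, 2, 3], offspring=[1, 1, 0, 0, 1, 1, 0, 1, 0], Z_4=5
gen 4: Z_4=5, draws=[0, 2, 0, 3, 3], offspring=[0, 1, 0, 0, 0], Z_5=1
gen 5: Z_5=1, draws=[3], offspring=[0], Z_6=0

yes


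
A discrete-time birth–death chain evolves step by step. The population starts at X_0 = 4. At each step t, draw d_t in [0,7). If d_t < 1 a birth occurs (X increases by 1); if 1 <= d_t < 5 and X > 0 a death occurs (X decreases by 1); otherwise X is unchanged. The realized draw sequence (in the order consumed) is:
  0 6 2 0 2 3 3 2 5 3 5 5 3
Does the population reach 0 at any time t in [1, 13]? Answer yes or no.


t=0: X=4, d=0 → birth, X_1=5
t=1: X=5, d=6 → hold, X_2=5
t=2: X=5, d=2 → death, X_3=4
t=3: X=4, d=0 → birth, X_4=5
t=4: X=5, d=2 → death, X_5=4
t=5: X=4, d=3 → death, X_6=3
t=6: X=3, d=3 → death, X_7=2
t=7: X=2, d=2 → death, X_8=1
t=8: X=1, d=5 → hold, X_9=1
t=9: X=1, d=3 → death, X_10=0
t=10: X=0, d=5 → hold, X_11=0
t=11: X=0, d=5 → hold, X_12=0
t=12: X=0, d=3 → hold, X_13=0

yes


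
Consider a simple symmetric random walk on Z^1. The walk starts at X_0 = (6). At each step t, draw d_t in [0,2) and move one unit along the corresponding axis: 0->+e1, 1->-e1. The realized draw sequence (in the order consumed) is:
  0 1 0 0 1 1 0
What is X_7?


(7)

t=0: X=(6), d=0 → +e1, X_1=(7)
t=1: X=(7), d=1 → -e1, X_2=(6)
t=2: X=(6), d=0 → +e1, X_3=(7)
t=3: X=(7), d=0 → +e1, X_4=(8)
t=4: X=(8), d=1 → -e1, X_5=(7)
t=5: X=(7), d=1 → -e1, X_6=(6)
t=6: X=(6), d=0 → +e1, X_7=(7)


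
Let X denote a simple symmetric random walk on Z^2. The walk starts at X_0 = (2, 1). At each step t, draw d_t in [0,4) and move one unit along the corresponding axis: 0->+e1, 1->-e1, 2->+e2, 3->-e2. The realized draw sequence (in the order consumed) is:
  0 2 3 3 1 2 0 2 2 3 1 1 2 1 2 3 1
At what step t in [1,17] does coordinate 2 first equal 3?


9

t=0: X=(2, 1), d=0 → +e1, X_1=(3, 1)
t=1: X=(3, 1), d=2 → +e2, X_2=(3, 2)
t=2: X=(3, 2), d=3 → -e2, X_3=(3, 1)
t=3: X=(3, 1), d=3 → -e2, X_4=(3, 0)
t=4: X=(3, 0), d=1 → -e1, X_5=(2, 0)
t=5: X=(2, 0), d=2 → +e2, X_6=(2, 1)
t=6: X=(2, 1), d=0 → +e1, X_7=(3, 1)
t=7: X=(3, 1), d=2 → +e2, X_8=(3, 2)
t=8: X=(3, 2), d=2 → +e2, X_9=(3, 3)
t=9: X=(3, 3), d=3 → -e2, X_10=(3, 2)
t=10: X=(3, 2), d=1 → -e1, X_11=(2, 2)
t=11: X=(2, 2), d=1 → -e1, X_12=(1, 2)
t=12: X=(1, 2), d=2 → +e2, X_13=(1, 3)
t=13: X=(1, 3), d=1 → -e1, X_14=(0, 3)
t=14: X=(0, 3), d=2 → +e2, X_15=(0, 4)
t=15: X=(0, 4), d=3 → -e2, X_16=(0, 3)
t=16: X=(0, 3), d=1 → -e1, X_17=(-1, 3)


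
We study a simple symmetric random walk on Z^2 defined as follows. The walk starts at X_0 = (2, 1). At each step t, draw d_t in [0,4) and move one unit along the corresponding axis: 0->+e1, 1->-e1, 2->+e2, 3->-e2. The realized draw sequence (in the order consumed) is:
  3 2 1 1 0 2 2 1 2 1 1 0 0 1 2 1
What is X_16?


(-2, 5)

t=0: X=(2, 1), d=3 → -e2, X_1=(2, 0)
t=1: X=(2, 0), d=2 → +e2, X_2=(2, 1)
t=2: X=(2, 1), d=1 → -e1, X_3=(1, 1)
t=3: X=(1, 1), d=1 → -e1, X_4=(0, 1)
t=4: X=(0, 1), d=0 → +e1, X_5=(1, 1)
t=5: X=(1, 1), d=2 → +e2, X_6=(1, 2)
t=6: X=(1, 2), d=2 → +e2, X_7=(1, 3)
t=7: X=(1, 3), d=1 → -e1, X_8=(0, 3)
t=8: X=(0, 3), d=2 → +e2, X_9=(0, 4)
t=9: X=(0, 4), d=1 → -e1, X_10=(-1, 4)
t=10: X=(-1, 4), d=1 → -e1, X_11=(-2, 4)
t=11: X=(-2, 4), d=0 → +e1, X_12=(-1, 4)
t=12: X=(-1, 4), d=0 → +e1, X_13=(0, 4)
t=13: X=(0, 4), d=1 → -e1, X_14=(-1, 4)
t=14: X=(-1, 4), d=2 → +e2, X_15=(-1, 5)
t=15: X=(-1, 5), d=1 → -e1, X_16=(-2, 5)


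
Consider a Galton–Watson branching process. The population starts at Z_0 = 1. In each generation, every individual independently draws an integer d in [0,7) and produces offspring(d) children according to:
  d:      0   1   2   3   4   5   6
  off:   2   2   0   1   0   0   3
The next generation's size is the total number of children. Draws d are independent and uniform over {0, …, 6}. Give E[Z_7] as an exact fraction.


2097152/823543

Outcome values over d=0..6: [2, 2, 0, 1, 0, 0, 3]
Σy = 8, Σy² = 18, M = 7
μ = 8/7 = 8/7,  σ² = 18/7 − (8/7)² = 62/49
E[Z_0] = 1
E[Z_1] = 8/7·E[Z_0] = 8/7
E[Z_2] = 8/7·E[Z_1] = 64/49
E[Z_3] = 8/7·E[Z_2] = 512/343
E[Z_4] = 8/7·E[Z_3] = 4096/2401
E[Z_5] = 8/7·E[Z_4] = 32768/16807
E[Z_6] = 8/7·E[Z_5] = 262144/117649
E[Z_7] = 8/7·E[Z_6] = 2097152/823543


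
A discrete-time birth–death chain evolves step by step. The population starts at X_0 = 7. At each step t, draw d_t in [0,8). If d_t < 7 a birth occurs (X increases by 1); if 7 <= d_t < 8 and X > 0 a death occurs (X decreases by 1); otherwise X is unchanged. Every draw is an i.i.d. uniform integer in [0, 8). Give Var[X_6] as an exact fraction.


21/8

X can drop by at most 1 per step and X_0 = 7 > T = 6, so X_t >= 7 − t >= 1 > 0 for every t <= 6: the floor at 0 (the 'and X > 0' condition) never binds. Hence X_6 = X_0 + Σ_{t<6} Y_t with i.i.d. increments Y_t = y(d_t) ∈ {+1, −1, 0}.
Outcome values over d=0..7: [1, 1, 1, 1, 1, 1, 1, -1]
Σy = 6, Σy² = 8, M = 8
μ = 6/8 = 3/4,  σ² = 8/8 − (3/4)² = 7/16
Independent increments: Var[X_6] = 6·σ² = 6·(7/16) = 21/8


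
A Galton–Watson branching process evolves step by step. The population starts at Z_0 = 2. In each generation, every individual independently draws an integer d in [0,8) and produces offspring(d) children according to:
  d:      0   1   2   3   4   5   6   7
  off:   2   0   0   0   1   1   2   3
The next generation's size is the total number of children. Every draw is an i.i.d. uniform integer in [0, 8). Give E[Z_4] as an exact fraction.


6561/2048

Outcome values over d=0..7: [2, 0, 0, 0, 1, 1, 2, 3]
Σy = 9, Σy² = 19, M = 8
μ = 9/8 = 9/8,  σ² = 19/8 − (9/8)² = 71/64
E[Z_0] = 2
E[Z_1] = 9/8·E[Z_0] = 9/4
E[Z_2] = 9/8·E[Z_1] = 81/32
E[Z_3] = 9/8·E[Z_2] = 729/256
E[Z_4] = 9/8·E[Z_3] = 6561/2048


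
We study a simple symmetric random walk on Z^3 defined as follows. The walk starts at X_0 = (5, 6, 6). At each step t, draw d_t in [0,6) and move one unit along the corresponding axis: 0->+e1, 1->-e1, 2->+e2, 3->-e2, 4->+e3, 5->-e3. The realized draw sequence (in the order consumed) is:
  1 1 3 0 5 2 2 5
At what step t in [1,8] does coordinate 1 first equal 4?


t=0: X=(5, 6, 6), d=1 → -e1, X_1=(4, 6, 6)
t=1: X=(4, 6, 6), d=1 → -e1, X_2=(3, 6, 6)
t=2: X=(3, 6, 6), d=3 → -e2, X_3=(3, 5, 6)
t=3: X=(3, 5, 6), d=0 → +e1, X_4=(4, 5, 6)
t=4: X=(4, 5, 6), d=5 → -e3, X_5=(4, 5, 5)
t=5: X=(4, 5, 5), d=2 → +e2, X_6=(4, 6, 5)
t=6: X=(4, 6, 5), d=2 → +e2, X_7=(4, 7, 5)
t=7: X=(4, 7, 5), d=5 → -e3, X_8=(4, 7, 4)

1


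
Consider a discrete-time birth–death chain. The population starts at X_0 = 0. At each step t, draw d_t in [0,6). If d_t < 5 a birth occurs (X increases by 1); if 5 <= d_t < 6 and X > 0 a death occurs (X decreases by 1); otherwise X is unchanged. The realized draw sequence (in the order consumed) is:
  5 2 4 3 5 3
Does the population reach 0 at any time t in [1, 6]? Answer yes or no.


yes

t=0: X=0, d=5 → hold, X_1=0
t=1: X=0, d=2 → birth, X_2=1
t=2: X=1, d=4 → birth, X_3=2
t=3: X=2, d=3 → birth, X_4=3
t=4: X=3, d=5 → death, X_5=2
t=5: X=2, d=3 → birth, X_6=3


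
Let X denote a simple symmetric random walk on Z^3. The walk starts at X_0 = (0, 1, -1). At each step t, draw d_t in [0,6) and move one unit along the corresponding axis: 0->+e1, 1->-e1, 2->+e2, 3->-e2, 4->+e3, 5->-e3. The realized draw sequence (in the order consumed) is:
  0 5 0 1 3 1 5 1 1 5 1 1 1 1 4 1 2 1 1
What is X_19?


(-9, 1, -3)

t=0: X=(0, 1, -1), d=0 → +e1, X_1=(1, 1, -1)
t=1: X=(1, 1, -1), d=5 → -e3, X_2=(1, 1, -2)
t=2: X=(1, 1, -2), d=0 → +e1, X_3=(2, 1, -2)
t=3: X=(2, 1, -2), d=1 → -e1, X_4=(1, 1, -2)
t=4: X=(1, 1, -2), d=3 → -e2, X_5=(1, 0, -2)
t=5: X=(1, 0, -2), d=1 → -e1, X_6=(0, 0, -2)
t=6: X=(0, 0, -2), d=5 → -e3, X_7=(0, 0, -3)
t=7: X=(0, 0, -3), d=1 → -e1, X_8=(-1, 0, -3)
t=8: X=(-1, 0, -3), d=1 → -e1, X_9=(-2, 0, -3)
t=9: X=(-2, 0, -3), d=5 → -e3, X_10=(-2, 0, -4)
t=10: X=(-2, 0, -4), d=1 → -e1, X_11=(-3, 0, -4)
t=11: X=(-3, 0, -4), d=1 → -e1, X_12=(-4, 0, -4)
t=12: X=(-4, 0, -4), d=1 → -e1, X_13=(-5, 0, -4)
t=13: X=(-5, 0, -4), d=1 → -e1, X_14=(-6, 0, -4)
t=14: X=(-6, 0, -4), d=4 → +e3, X_15=(-6, 0, -3)
t=15: X=(-6, 0, -3), d=1 → -e1, X_16=(-7, 0, -3)
t=16: X=(-7, 0, -3), d=2 → +e2, X_17=(-7, 1, -3)
t=17: X=(-7, 1, -3), d=1 → -e1, X_18=(-8, 1, -3)
t=18: X=(-8, 1, -3), d=1 → -e1, X_19=(-9, 1, -3)


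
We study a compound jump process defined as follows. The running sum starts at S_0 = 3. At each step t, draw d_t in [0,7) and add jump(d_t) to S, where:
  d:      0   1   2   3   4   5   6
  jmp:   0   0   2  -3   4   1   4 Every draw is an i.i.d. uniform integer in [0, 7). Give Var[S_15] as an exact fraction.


3870/49

Outcome values over d=0..6: [0, 0, 2, -3, 4, 1, 4]
Σy = 8, Σy² = 46, M = 7
μ = 8/7 = 8/7,  σ² = 46/7 − (8/7)² = 258/49
Independent increments: Var[S_15] = 15·σ² = 15·(258/49) = 3870/49


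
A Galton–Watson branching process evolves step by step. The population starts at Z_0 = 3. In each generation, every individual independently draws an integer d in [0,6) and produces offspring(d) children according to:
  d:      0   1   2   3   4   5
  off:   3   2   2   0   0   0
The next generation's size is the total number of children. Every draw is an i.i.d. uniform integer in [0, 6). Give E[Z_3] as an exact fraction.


Outcome values over d=0..5: [3, 2, 2, 0, 0, 0]
Σy = 7, Σy² = 17, M = 6
μ = 7/6 = 7/6,  σ² = 17/6 − (7/6)² = 53/36
E[Z_0] = 3
E[Z_1] = 7/6·E[Z_0] = 7/2
E[Z_2] = 7/6·E[Z_1] = 49/12
E[Z_3] = 7/6·E[Z_2] = 343/72

343/72


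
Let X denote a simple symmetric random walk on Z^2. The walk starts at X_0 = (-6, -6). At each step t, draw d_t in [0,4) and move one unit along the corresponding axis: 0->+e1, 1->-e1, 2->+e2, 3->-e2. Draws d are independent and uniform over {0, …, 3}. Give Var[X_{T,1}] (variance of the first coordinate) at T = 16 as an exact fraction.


8

Outcome values over d=0..3: [1, -1, 0, 0]
Σy = 0, Σy² = 2, M = 4
μ = 0/4 = 0,  σ² = 2/4 − (0)² = 1/2
Independent increments: Var[X_16] = 16·σ² = 16·(1/2) = 8


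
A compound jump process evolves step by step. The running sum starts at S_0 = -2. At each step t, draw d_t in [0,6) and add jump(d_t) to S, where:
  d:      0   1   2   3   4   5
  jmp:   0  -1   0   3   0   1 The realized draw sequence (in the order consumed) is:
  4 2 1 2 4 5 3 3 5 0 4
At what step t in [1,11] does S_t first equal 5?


9

t=0: S=-2, d=4, jump=0, S_1=-2
t=1: S=-2, d=2, jump=0, S_2=-2
t=2: S=-2, d=1, jump=-1, S_3=-3
t=3: S=-3, d=2, jump=0, S_4=-3
t=4: S=-3, d=4, jump=0, S_5=-3
t=5: S=-3, d=5, jump=1, S_6=-2
t=6: S=-2, d=3, jump=3, S_7=1
t=7: S=1, d=3, jump=3, S_8=4
t=8: S=4, d=5, jump=1, S_9=5
t=9: S=5, d=0, jump=0, S_10=5
t=10: S=5, d=4, jump=0, S_11=5


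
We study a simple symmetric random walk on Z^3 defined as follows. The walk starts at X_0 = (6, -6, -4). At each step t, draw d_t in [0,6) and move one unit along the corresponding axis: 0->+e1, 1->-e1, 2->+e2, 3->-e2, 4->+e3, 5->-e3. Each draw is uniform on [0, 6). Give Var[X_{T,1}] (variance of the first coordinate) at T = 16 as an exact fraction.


Outcome values over d=0..5: [1, -1, 0, 0, 0, 0]
Σy = 0, Σy² = 2, M = 6
μ = 0/6 = 0,  σ² = 2/6 − (0)² = 1/3
Independent increments: Var[X_16] = 16·σ² = 16·(1/3) = 16/3

16/3


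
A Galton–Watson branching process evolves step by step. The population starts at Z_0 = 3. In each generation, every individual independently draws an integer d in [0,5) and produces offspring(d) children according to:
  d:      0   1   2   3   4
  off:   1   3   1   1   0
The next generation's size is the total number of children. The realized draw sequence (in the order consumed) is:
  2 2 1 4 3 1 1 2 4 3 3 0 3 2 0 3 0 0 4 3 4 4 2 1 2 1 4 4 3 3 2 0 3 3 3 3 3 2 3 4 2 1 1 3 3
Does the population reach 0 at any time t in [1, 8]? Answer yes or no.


gen 0: Z_0=3, draws=[2, 2, 1], offspring=[1, 1, 3], Z_1=5
gen 1: Z_1=5, draws=[4, 3, 1, 1, 2], offspring=[0, 1, 3, 3, 1], Z_2=8
gen 2: Z_2=8, draws=[4, 3, 3, 0, 3, 2, 0, 3], offspring=[0, 1, 1, 1, 1, 1, 1, 1], Z_3=7
gen 3: Z_3=7, draws=[0, 0, 4, 3, 4, 4, 2], offspring=[1, 1, 0, 1, 0, 0, 1], Z_4=4
gen 4: Z_4=4, draws=[1, 2, 1, 4], offspring=[3, 1, 3, 0], Z_5=7
gen 5: Z_5=7, draws=[4, 3, 3, 2, 0, 3, 3], offspring=[0, 1, 1, 1, 1, 1, 1], Z_6=6
gen 6: Z_6=6, draws=[3, 3, 3, 2, 3, 4], offspring=[1, 1, 1, 1, 1, 0], Z_7=5
gen 7: Z_7=5, draws=[2, 1, 1, 3, 3], offspring=[1, 3, 3, 1, 1], Z_8=9

no


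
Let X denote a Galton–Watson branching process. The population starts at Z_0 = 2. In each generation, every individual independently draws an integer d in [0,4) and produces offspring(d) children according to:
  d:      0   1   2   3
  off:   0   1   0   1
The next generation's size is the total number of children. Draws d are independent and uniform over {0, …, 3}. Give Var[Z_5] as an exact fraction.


31/512

Outcome values over d=0..3: [0, 1, 0, 1]
Σy = 2, Σy² = 2, M = 4
μ = 2/4 = 1/2,  σ² = 2/4 − (1/2)² = 1/4
V_0 = 0, E_0 = 2
V_1 = 1/4·E_0 + (1/2)²·V_0 = 1/2;  E_1 = 1
V_2 = 1/4·E_1 + (1/2)²·V_1 = 3/8;  E_2 = 1/2
V_3 = 1/4·E_2 + (1/2)²·V_2 = 7/32;  E_3 = 1/4
V_4 = 1/4·E_3 + (1/2)²·V_3 = 15/128;  E_4 = 1/8
V_5 = 1/4·E_4 + (1/2)²·V_4 = 31/512;  E_5 = 1/16


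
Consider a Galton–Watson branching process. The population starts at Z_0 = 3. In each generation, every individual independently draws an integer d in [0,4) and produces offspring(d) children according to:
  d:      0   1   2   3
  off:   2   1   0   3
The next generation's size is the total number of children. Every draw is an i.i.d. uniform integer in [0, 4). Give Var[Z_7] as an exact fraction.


Outcome values over d=0..3: [2, 1, 0, 3]
Σy = 6, Σy² = 14, M = 4
μ = 6/4 = 3/2,  σ² = 14/4 − (3/2)² = 5/4
V_0 = 0, E_0 = 3
V_1 = 5/4·E_0 + (3/2)²·V_0 = 15/4;  E_1 = 9/2
V_2 = 5/4·E_1 + (3/2)²·V_1 = 225/16;  E_2 = 27/4
V_3 = 5/4·E_2 + (3/2)²·V_2 = 2565/64;  E_3 = 81/8
V_4 = 5/4·E_3 + (3/2)²·V_3 = 26325/256;  E_4 = 243/16
V_5 = 5/4·E_4 + (3/2)²·V_4 = 256365/1024;  E_5 = 729/32
V_6 = 5/4·E_5 + (3/2)²·V_5 = 2423925/4096;  E_6 = 2187/64
V_7 = 5/4·E_6 + (3/2)²·V_6 = 22515165/16384;  E_7 = 6561/128

22515165/16384


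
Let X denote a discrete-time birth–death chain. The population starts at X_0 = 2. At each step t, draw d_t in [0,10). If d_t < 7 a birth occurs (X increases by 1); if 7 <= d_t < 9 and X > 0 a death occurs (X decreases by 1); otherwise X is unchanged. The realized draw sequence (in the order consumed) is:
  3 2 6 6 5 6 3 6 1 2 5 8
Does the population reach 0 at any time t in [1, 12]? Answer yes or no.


t=0: X=2, d=3 → birth, X_1=3
t=1: X=3, d=2 → birth, X_2=4
t=2: X=4, d=6 → birth, X_3=5
t=3: X=5, d=6 → birth, X_4=6
t=4: X=6, d=5 → birth, X_5=7
t=5: X=7, d=6 → birth, X_6=8
t=6: X=8, d=3 → birth, X_7=9
t=7: X=9, d=6 → birth, X_8=10
t=8: X=10, d=1 → birth, X_9=11
t=9: X=11, d=2 → birth, X_10=12
t=10: X=12, d=5 → birth, X_11=13
t=11: X=13, d=8 → death, X_12=12

no


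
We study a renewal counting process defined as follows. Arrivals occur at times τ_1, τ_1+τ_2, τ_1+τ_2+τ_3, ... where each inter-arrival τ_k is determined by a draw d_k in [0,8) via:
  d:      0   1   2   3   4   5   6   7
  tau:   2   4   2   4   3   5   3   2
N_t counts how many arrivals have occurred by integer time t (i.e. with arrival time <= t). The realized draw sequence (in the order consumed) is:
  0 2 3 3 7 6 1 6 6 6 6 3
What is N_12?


draw d_1=0: τ_1=2, arrival time A_1=2
draw d_2=2: τ_2=2, arrival time A_2=4
draw d_3=3: τ_3=4, arrival time A_3=8
draw d_4=3: τ_4=4, arrival time A_4=12
draw d_5=7: τ_5=2, arrival time A_5=14
draw d_6=6: τ_6=3, arrival time A_6=17
draw d_7=1: τ_7=4, arrival time A_7=21
draw d_8=6: τ_8=3, arrival time A_8=24
draw d_9=6: τ_9=3, arrival time A_9=27
draw d_10=6: τ_10=3, arrival time A_10=30
draw d_11=6: τ_11=3, arrival time A_11=33
draw d_12=3: τ_12=4, arrival time A_12=37
N_t over t=0..12: 0:0 1:0 2:1 3:1 4:2 5:2 6:2 7:2 8:3 9:3 10:3 11:3 12:4

4


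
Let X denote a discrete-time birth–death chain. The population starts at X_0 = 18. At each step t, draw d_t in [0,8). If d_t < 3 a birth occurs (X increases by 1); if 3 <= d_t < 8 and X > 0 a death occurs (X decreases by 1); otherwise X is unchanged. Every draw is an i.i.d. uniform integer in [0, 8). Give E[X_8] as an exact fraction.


X can drop by at most 1 per step and X_0 = 18 > T = 8, so X_t >= 18 − t >= 10 > 0 for every t <= 8: the floor at 0 (the 'and X > 0' condition) never binds. Hence X_8 = X_0 + Σ_{t<8} Y_t with i.i.d. increments Y_t = y(d_t) ∈ {+1, −1, 0}.
Outcome values over d=0..7: [1, 1, 1, -1, -1, -1, -1, -1]
Σy = -2, Σy² = 8, M = 8
μ = -2/8 = -1/4,  σ² = 8/8 − (-1/4)² = 15/16
E[X_8] = 18 + 8·(-1/4) = 16

16


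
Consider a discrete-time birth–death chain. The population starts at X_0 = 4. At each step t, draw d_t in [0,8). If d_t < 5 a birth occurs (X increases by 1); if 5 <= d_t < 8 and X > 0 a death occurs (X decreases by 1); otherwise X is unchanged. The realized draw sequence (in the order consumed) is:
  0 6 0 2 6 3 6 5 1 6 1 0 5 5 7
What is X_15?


t=0: X=4, d=0 → birth, X_1=5
t=1: X=5, d=6 → death, X_2=4
t=2: X=4, d=0 → birth, X_3=5
t=3: X=5, d=2 → birth, X_4=6
t=4: X=6, d=6 → death, X_5=5
t=5: X=5, d=3 → birth, X_6=6
t=6: X=6, d=6 → death, X_7=5
t=7: X=5, d=5 → death, X_8=4
t=8: X=4, d=1 → birth, X_9=5
t=9: X=5, d=6 → death, X_10=4
t=10: X=4, d=1 → birth, X_11=5
t=11: X=5, d=0 → birth, X_12=6
t=12: X=6, d=5 → death, X_13=5
t=13: X=5, d=5 → death, X_14=4
t=14: X=4, d=7 → death, X_15=3

3


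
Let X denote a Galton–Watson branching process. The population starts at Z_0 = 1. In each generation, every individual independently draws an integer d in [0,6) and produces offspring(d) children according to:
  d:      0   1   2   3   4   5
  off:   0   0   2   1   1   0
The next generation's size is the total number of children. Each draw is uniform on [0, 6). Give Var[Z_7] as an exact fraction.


658880/4782969

Outcome values over d=0..5: [0, 0, 2, 1, 1, 0]
Σy = 4, Σy² = 6, M = 6
μ = 4/6 = 2/3,  σ² = 6/6 − (2/3)² = 5/9
V_0 = 0, E_0 = 1
V_1 = 5/9·E_0 + (2/3)²·V_0 = 5/9;  E_1 = 2/3
V_2 = 5/9·E_1 + (2/3)²·V_1 = 50/81;  E_2 = 4/9
V_3 = 5/9·E_2 + (2/3)²·V_2 = 380/729;  E_3 = 8/27
V_4 = 5/9·E_3 + (2/3)²·V_3 = 2600/6561;  E_4 = 16/81
V_5 = 5/9·E_4 + (2/3)²·V_4 = 16880/59049;  E_5 = 32/243
V_6 = 5/9·E_5 + (2/3)²·V_5 = 106400/531441;  E_6 = 64/729
V_7 = 5/9·E_6 + (2/3)²·V_6 = 658880/4782969;  E_7 = 128/2187


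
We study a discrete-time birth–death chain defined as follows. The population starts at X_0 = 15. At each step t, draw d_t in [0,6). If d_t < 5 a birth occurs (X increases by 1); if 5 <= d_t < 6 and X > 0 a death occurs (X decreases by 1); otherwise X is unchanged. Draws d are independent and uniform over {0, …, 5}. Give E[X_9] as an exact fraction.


21

X can drop by at most 1 per step and X_0 = 15 > T = 9, so X_t >= 15 − t >= 6 > 0 for every t <= 9: the floor at 0 (the 'and X > 0' condition) never binds. Hence X_9 = X_0 + Σ_{t<9} Y_t with i.i.d. increments Y_t = y(d_t) ∈ {+1, −1, 0}.
Outcome values over d=0..5: [1, 1, 1, 1, 1, -1]
Σy = 4, Σy² = 6, M = 6
μ = 4/6 = 2/3,  σ² = 6/6 − (2/3)² = 5/9
E[X_9] = 15 + 9·(2/3) = 21


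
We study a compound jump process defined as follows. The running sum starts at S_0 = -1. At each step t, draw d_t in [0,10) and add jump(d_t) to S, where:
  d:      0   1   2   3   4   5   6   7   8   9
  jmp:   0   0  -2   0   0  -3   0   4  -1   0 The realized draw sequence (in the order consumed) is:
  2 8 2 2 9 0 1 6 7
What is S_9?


t=0: S=-1, d=2, jump=-2, S_1=-3
t=1: S=-3, d=8, jump=-1, S_2=-4
t=2: S=-4, d=2, jump=-2, S_3=-6
t=3: S=-6, d=2, jump=-2, S_4=-8
t=4: S=-8, d=9, jump=0, S_5=-8
t=5: S=-8, d=0, jump=0, S_6=-8
t=6: S=-8, d=1, jump=0, S_7=-8
t=7: S=-8, d=6, jump=0, S_8=-8
t=8: S=-8, d=7, jump=4, S_9=-4

-4


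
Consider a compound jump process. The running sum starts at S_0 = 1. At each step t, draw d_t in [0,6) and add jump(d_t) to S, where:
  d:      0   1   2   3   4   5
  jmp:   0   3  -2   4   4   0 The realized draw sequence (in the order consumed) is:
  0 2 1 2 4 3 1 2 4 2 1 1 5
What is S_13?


t=0: S=1, d=0, jump=0, S_1=1
t=1: S=1, d=2, jump=-2, S_2=-1
t=2: S=-1, d=1, jump=3, S_3=2
t=3: S=2, d=2, jump=-2, S_4=0
t=4: S=0, d=4, jump=4, S_5=4
t=5: S=4, d=3, jump=4, S_6=8
t=6: S=8, d=1, jump=3, S_7=11
t=7: S=11, d=2, jump=-2, S_8=9
t=8: S=9, d=4, jump=4, S_9=13
t=9: S=13, d=2, jump=-2, S_10=11
t=10: S=11, d=1, jump=3, S_11=14
t=11: S=14, d=1, jump=3, S_12=17
t=12: S=17, d=5, jump=0, S_13=17

17


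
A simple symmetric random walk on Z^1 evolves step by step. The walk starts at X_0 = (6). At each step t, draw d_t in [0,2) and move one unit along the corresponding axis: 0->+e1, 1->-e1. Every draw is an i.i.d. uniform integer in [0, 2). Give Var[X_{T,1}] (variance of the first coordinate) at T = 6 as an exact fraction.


Outcome values over d=0..1: [1, -1]
Σy = 0, Σy² = 2, M = 2
μ = 0/2 = 0,  σ² = 2/2 − (0)² = 1
Independent increments: Var[X_6] = 6·σ² = 6·(1) = 6

6


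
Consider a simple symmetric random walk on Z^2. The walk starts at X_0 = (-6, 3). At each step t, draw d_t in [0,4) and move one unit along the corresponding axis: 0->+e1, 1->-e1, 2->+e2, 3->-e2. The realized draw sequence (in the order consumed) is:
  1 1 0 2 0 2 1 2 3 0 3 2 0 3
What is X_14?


(-5, 4)

t=0: X=(-6, 3), d=1 → -e1, X_1=(-7, 3)
t=1: X=(-7, 3), d=1 → -e1, X_2=(-8, 3)
t=2: X=(-8, 3), d=0 → +e1, X_3=(-7, 3)
t=3: X=(-7, 3), d=2 → +e2, X_4=(-7, 4)
t=4: X=(-7, 4), d=0 → +e1, X_5=(-6, 4)
t=5: X=(-6, 4), d=2 → +e2, X_6=(-6, 5)
t=6: X=(-6, 5), d=1 → -e1, X_7=(-7, 5)
t=7: X=(-7, 5), d=2 → +e2, X_8=(-7, 6)
t=8: X=(-7, 6), d=3 → -e2, X_9=(-7, 5)
t=9: X=(-7, 5), d=0 → +e1, X_10=(-6, 5)
t=10: X=(-6, 5), d=3 → -e2, X_11=(-6, 4)
t=11: X=(-6, 4), d=2 → +e2, X_12=(-6, 5)
t=12: X=(-6, 5), d=0 → +e1, X_13=(-5, 5)
t=13: X=(-5, 5), d=3 → -e2, X_14=(-5, 4)


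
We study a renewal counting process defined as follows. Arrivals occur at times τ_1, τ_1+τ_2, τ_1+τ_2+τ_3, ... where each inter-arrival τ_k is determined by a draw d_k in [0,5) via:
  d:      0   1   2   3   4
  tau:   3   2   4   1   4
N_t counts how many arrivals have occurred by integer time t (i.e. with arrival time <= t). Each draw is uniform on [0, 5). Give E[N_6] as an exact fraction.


29531/15625

Inter-arrival values over d=0..4: [3, 2, 4, 1, 4]
Each d has probability 1/5, so the pmf of τ is: f(1) = 1/5, f(2) = 1/5, f(3) = 1/5, f(4) = 2/5
Renewal equation for m(n) = E[N_n]: condition on τ_1 = k (if k <= n, one arrival plus a fresh copy on the remaining n−k steps): m(n) = F(n) + Σ_{k<=n} f(k)·m(n−k), where F(n) = P(τ <= n) and m(0) = 0
m(1) = F(1) = 1/5
m(2) = F(2) + f(1)·m(1) = 2/5 + 1/5·1/5 = 11/25
m(3) = F(3) + f(1)·m(2) + f(2)·m(1) = 3/5 + 1/5·11/25 + 1/5·1/5 = 91/125
m(4) = F(4) + f(1)·m(3) + f(2)·m(2) + f(3)·m(1) = 1 + 1/5·91/125 + 1/5·11/25 + 1/5·1/5 = 796/625
m(5) = F(5) + f(1)·m(4) + f(2)·m(3) + f(3)·m(2) + f(4)·m(1) = 1 + 1/5·796/625 + 1/5·91/125 + 1/5·11/25 + 2/5·1/5 = 4901/3125
m(6) = F(6) + f(1)·m(5) + f(2)·m(4) + f(3)·m(3) + f(4)·m(2) = 1 + 1/5·4901/3125 + 1/5·796/625 + 1/5·91/125 + 2/5·11/25 = 29531/15625
E[N_6] = m(6) = 29531/15625


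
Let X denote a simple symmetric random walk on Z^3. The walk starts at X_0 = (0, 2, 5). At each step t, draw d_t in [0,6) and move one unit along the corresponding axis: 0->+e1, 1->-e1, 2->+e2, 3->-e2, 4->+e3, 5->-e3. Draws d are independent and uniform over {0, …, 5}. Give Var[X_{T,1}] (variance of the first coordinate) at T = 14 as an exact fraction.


Outcome values over d=0..5: [1, -1, 0, 0, 0, 0]
Σy = 0, Σy² = 2, M = 6
μ = 0/6 = 0,  σ² = 2/6 − (0)² = 1/3
Independent increments: Var[X_14] = 14·σ² = 14·(1/3) = 14/3

14/3


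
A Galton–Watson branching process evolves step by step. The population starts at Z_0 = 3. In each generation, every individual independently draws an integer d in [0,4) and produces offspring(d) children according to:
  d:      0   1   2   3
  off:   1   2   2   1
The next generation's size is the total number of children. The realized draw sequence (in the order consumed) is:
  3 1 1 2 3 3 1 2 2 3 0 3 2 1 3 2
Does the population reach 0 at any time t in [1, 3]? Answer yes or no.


gen 0: Z_0=3, draws=[3, 1, 1], offspring=[1, 2, 2], Z_1=5
gen 1: Z_1=5, draws=[2, 3, 3, 1, 2], offspring=[2, 1, 1, 2, 2], Z_2=8
gen 2: Z_2=8, draws=[2, 3, 0, 3, 2, 1, 3, 2], offspring=[2, 1, 1, 1, 2, 2, 1, 2], Z_3=12

no


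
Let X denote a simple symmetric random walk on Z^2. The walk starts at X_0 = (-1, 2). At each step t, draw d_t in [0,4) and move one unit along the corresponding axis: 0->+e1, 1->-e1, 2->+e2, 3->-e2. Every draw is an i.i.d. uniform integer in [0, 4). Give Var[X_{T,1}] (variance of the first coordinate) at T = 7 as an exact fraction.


Outcome values over d=0..3: [1, -1, 0, 0]
Σy = 0, Σy² = 2, M = 4
μ = 0/4 = 0,  σ² = 2/4 − (0)² = 1/2
Independent increments: Var[X_7] = 7·σ² = 7·(1/2) = 7/2

7/2


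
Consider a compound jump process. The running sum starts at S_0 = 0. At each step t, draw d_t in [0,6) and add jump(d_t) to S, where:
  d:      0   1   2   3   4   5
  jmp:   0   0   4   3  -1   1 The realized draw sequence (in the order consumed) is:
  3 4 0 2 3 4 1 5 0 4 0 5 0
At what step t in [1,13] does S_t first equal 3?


t=0: S=0, d=3, jump=3, S_1=3
t=1: S=3, d=4, jump=-1, S_2=2
t=2: S=2, d=0, jump=0, S_3=2
t=3: S=2, d=2, jump=4, S_4=6
t=4: S=6, d=3, jump=3, S_5=9
t=5: S=9, d=4, jump=-1, S_6=8
t=6: S=8, d=1, jump=0, S_7=8
t=7: S=8, d=5, jump=1, S_8=9
t=8: S=9, d=0, jump=0, S_9=9
t=9: S=9, d=4, jump=-1, S_10=8
t=10: S=8, d=0, jump=0, S_11=8
t=11: S=8, d=5, jump=1, S_12=9
t=12: S=9, d=0, jump=0, S_13=9

1


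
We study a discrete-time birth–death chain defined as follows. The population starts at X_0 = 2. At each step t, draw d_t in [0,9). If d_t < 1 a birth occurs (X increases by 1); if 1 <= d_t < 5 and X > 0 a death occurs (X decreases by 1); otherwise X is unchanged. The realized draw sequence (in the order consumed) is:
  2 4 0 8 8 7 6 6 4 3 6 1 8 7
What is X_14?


0

t=0: X=2, d=2 → death, X_1=1
t=1: X=1, d=4 → death, X_2=0
t=2: X=0, d=0 → birth, X_3=1
t=3: X=1, d=8 → hold, X_4=1
t=4: X=1, d=8 → hold, X_5=1
t=5: X=1, d=7 → hold, X_6=1
t=6: X=1, d=6 → hold, X_7=1
t=7: X=1, d=6 → hold, X_8=1
t=8: X=1, d=4 → death, X_9=0
t=9: X=0, d=3 → hold, X_10=0
t=10: X=0, d=6 → hold, X_11=0
t=11: X=0, d=1 → hold, X_12=0
t=12: X=0, d=8 → hold, X_13=0
t=13: X=0, d=7 → hold, X_14=0


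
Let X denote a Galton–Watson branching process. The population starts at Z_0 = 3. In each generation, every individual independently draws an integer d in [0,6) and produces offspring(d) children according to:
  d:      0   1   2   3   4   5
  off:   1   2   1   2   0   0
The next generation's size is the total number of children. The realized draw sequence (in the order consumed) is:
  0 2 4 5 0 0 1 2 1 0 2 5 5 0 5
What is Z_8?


0

gen 0: Z_0=3, draws=[0, 2, 4], offspring=[1, 1, 0], Z_1=2
gen 1: Z_1=2, draws=[5, 0], offspring=[0, 1], Z_2=1
gen 2: Z_2=1, draws=[0], offspring=[1], Z_3=1
gen 3: Z_3=1, draws=[1], offspring=[2], Z_4=2
gen 4: Z_4=2, draws=[2, 1], offspring=[1, 2], Z_5=3
gen 5: Z_5=3, draws=[0, 2, 5], offspring=[1, 1, 0], Z_6=2
gen 6: Z_6=2, draws=[5, 0], offspring=[0, 1], Z_7=1
gen 7: Z_7=1, draws=[5], offspring=[0], Z_8=0


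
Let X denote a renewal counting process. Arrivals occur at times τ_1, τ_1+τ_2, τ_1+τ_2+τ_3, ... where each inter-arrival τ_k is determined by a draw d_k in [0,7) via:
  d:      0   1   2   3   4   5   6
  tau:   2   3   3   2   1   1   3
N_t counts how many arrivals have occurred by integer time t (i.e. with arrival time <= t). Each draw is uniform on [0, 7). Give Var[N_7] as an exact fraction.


Inter-arrival values over d=0..6: [2, 3, 3, 2, 1, 1, 3]
Each d has probability 1/7, so the pmf of τ is: f(1) = 2/7, f(2) = 2/7, f(3) = 3/7
Let p_n(j) = P(N_n = j), with p_0 = [1]. Condition on τ_1: p_n(0) = P(τ > n), and for j >= 1, p_n(j) = Σ_{k<=n} f(k)·p_{n−k}(j−1)
p_1 = [5/7, 2/7]  (j = 0..1)
p_2 = [3/7, 24/49, 4/49]  (j = 0..2)
p_3 = [0, 37/49, 76/343, 8/343]  (j = 0..3)
p_4 = [0, 3/7, 164/343, 208/2401, 16/2401]  (j = 0..4)
p_5 = [0, 9/49, 188/343, 564/2401, 528/16807, 32/16807]  (j = 0..5)
p_6 = [0, 0, 171/343, 932/2401, 1712/16807, 1280/117649, 64/117649]  (j = 0..6)
p_7 = [0, 0, 81/343, 1210/2401, 3616/16807, 688/16807, 3008/823543, 128/823543]  (j = 0..7)
E[N_7] = Σ j·p_7(j) = 2530292/823543;  E[N_7²] = Σ j²·p_7(j) = 8305498/823543
Var[N_7] = 8305498/823543 − (2530292/823543)² = 437557134150/678223072849

437557134150/678223072849


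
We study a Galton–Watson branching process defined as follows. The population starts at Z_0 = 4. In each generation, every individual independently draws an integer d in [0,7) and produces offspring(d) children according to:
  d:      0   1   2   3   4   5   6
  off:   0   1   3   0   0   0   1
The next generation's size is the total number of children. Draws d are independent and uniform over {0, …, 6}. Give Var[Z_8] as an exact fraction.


Outcome values over d=0..6: [0, 1, 3, 0, 0, 0, 1]
Σy = 5, Σy² = 11, M = 7
μ = 5/7 = 5/7,  σ² = 11/7 − (5/7)² = 52/49
V_0 = 0, E_0 = 4
V_1 = 52/49·E_0 + (5/7)²·V_0 = 208/49;  E_1 = 20/7
V_2 = 52/49·E_1 + (5/7)²·V_1 = 12480/2401;  E_2 = 100/49
V_3 = 52/49·E_2 + (5/7)²·V_2 = 566800/117649;  E_3 = 500/343
V_4 = 52/49·E_3 + (5/7)²·V_3 = 23088000/5764801;  E_4 = 2500/2401
V_5 = 52/49·E_4 + (5/7)²·V_4 = 889330000/282475249;  E_5 = 12500/16807
V_6 = 52/49·E_5 + (5/7)²·V_5 = 33157800000/13841287201;  E_6 = 62500/117649
V_7 = 52/49·E_6 + (5/7)²·V_6 = 1211304250000/678223072849;  E_7 = 312500/823543
V_8 = 52/49·E_7 + (5/7)²·V_7 = 43665180000000/33232930569601;  E_8 = 1562500/5764801

43665180000000/33232930569601


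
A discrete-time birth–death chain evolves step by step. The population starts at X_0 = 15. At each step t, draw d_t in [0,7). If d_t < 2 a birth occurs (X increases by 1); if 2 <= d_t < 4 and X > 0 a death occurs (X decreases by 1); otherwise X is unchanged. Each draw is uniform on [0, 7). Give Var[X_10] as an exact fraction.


X can drop by at most 1 per step and X_0 = 15 > T = 10, so X_t >= 15 − t >= 5 > 0 for every t <= 10: the floor at 0 (the 'and X > 0' condition) never binds. Hence X_10 = X_0 + Σ_{t<10} Y_t with i.i.d. increments Y_t = y(d_t) ∈ {+1, −1, 0}.
Outcome values over d=0..6: [1, 1, -1, -1, 0, 0, 0]
Σy = 0, Σy² = 4, M = 7
μ = 0/7 = 0,  σ² = 4/7 − (0)² = 4/7
Independent increments: Var[X_10] = 10·σ² = 10·(4/7) = 40/7

40/7


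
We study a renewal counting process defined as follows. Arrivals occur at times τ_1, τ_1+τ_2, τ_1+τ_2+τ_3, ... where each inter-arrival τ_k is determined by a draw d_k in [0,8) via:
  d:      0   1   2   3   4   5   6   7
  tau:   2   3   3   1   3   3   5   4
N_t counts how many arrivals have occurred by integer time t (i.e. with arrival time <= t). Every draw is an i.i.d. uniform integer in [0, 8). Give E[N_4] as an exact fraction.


Inter-arrival values over d=0..7: [2, 3, 3, 1, 3, 3, 5, 4]
Each d has probability 1/8, so the pmf of τ is: f(1) = 1/8, f(2) = 1/8, f(3) = 1/2, f(4) = 1/8, f(5) = 1/8
Renewal equation for m(n) = E[N_n]: condition on τ_1 = k (if k <= n, one arrival plus a fresh copy on the remaining n−k steps): m(n) = F(n) + Σ_{k<=n} f(k)·m(n−k), where F(n) = P(τ <= n) and m(0) = 0
m(1) = F(1) = 1/8
m(2) = F(2) + f(1)·m(1) = 1/4 + 1/8·1/8 = 17/64
m(3) = F(3) + f(1)·m(2) + f(2)·m(1) = 3/4 + 1/8·17/64 + 1/8·1/8 = 409/512
m(4) = F(4) + f(1)·m(3) + f(2)·m(2) + f(3)·m(1) = 7/8 + 1/8·409/512 + 1/8·17/64 + 1/2·1/8 = 4385/4096
E[N_4] = m(4) = 4385/4096

4385/4096


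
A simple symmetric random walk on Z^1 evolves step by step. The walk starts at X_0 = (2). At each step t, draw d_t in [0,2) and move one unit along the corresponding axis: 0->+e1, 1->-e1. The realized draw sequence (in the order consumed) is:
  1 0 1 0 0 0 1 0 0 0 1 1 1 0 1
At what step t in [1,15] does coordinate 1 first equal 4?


6

t=0: X=(2), d=1 → -e1, X_1=(1)
t=1: X=(1), d=0 → +e1, X_2=(2)
t=2: X=(2), d=1 → -e1, X_3=(1)
t=3: X=(1), d=0 → +e1, X_4=(2)
t=4: X=(2), d=0 → +e1, X_5=(3)
t=5: X=(3), d=0 → +e1, X_6=(4)
t=6: X=(4), d=1 → -e1, X_7=(3)
t=7: X=(3), d=0 → +e1, X_8=(4)
t=8: X=(4), d=0 → +e1, X_9=(5)
t=9: X=(5), d=0 → +e1, X_10=(6)
t=10: X=(6), d=1 → -e1, X_11=(5)
t=11: X=(5), d=1 → -e1, X_12=(4)
t=12: X=(4), d=1 → -e1, X_13=(3)
t=13: X=(3), d=0 → +e1, X_14=(4)
t=14: X=(4), d=1 → -e1, X_15=(3)


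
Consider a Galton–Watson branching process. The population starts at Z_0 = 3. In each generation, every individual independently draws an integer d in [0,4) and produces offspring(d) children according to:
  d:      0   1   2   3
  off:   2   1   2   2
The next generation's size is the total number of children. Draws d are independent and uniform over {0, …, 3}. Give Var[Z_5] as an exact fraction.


Outcome values over d=0..3: [2, 1, 2, 2]
Σy = 7, Σy² = 13, M = 4
μ = 7/4 = 7/4,  σ² = 13/4 − (7/4)² = 3/16
V_0 = 0, E_0 = 3
V_1 = 3/16·E_0 + (7/4)²·V_0 = 9/16;  E_1 = 21/4
V_2 = 3/16·E_1 + (7/4)²·V_1 = 693/256;  E_2 = 147/16
V_3 = 3/16·E_2 + (7/4)²·V_2 = 41013/4096;  E_3 = 1029/64
V_4 = 3/16·E_3 + (7/4)²·V_3 = 2207205/65536;  E_4 = 7203/256
V_5 = 3/16·E_4 + (7/4)²·V_4 = 113684949/1048576;  E_5 = 50421/1024

113684949/1048576


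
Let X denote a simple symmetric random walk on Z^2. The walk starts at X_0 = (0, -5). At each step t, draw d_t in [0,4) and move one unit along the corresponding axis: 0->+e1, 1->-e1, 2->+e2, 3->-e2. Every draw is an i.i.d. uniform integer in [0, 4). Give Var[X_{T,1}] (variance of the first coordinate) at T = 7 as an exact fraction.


Outcome values over d=0..3: [1, -1, 0, 0]
Σy = 0, Σy² = 2, M = 4
μ = 0/4 = 0,  σ² = 2/4 − (0)² = 1/2
Independent increments: Var[X_7] = 7·σ² = 7·(1/2) = 7/2

7/2


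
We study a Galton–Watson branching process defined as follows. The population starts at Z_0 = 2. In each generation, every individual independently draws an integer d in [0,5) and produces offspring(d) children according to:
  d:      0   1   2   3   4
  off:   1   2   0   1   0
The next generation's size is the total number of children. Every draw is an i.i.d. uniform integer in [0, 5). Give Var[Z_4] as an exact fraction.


661248/390625

Outcome values over d=0..4: [1, 2, 0, 1, 0]
Σy = 4, Σy² = 6, M = 5
μ = 4/5 = 4/5,  σ² = 6/5 − (4/5)² = 14/25
V_0 = 0, E_0 = 2
V_1 = 14/25·E_0 + (4/5)²·V_0 = 28/25;  E_1 = 8/5
V_2 = 14/25·E_1 + (4/5)²·V_1 = 1008/625;  E_2 = 32/25
V_3 = 14/25·E_2 + (4/5)²·V_2 = 27328/15625;  E_3 = 128/125
V_4 = 14/25·E_3 + (4/5)²·V_3 = 661248/390625;  E_4 = 512/625


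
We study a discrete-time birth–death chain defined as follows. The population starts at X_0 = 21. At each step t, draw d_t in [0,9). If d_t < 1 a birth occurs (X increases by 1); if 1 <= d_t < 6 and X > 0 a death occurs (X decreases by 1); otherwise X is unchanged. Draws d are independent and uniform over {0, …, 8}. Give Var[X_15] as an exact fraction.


X can drop by at most 1 per step and X_0 = 21 > T = 15, so X_t >= 21 − t >= 6 > 0 for every t <= 15: the floor at 0 (the 'and X > 0' condition) never binds. Hence X_15 = X_0 + Σ_{t<15} Y_t with i.i.d. increments Y_t = y(d_t) ∈ {+1, −1, 0}.
Outcome values over d=0..8: [1, -1, -1, -1, -1, -1, 0, 0, 0]
Σy = -4, Σy² = 6, M = 9
μ = -4/9 = -4/9,  σ² = 6/9 − (-4/9)² = 38/81
Independent increments: Var[X_15] = 15·σ² = 15·(38/81) = 190/27

190/27
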